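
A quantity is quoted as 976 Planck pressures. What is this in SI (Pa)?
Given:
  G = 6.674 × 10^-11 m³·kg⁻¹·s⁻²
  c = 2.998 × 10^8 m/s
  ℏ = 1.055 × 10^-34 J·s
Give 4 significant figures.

4.521 × 10^116 Pa

One Planck pressure: p_P = c⁷/(ℏG²) = 4.632 × 10^113 Pa.
976 × 4.632 × 10^113 Pa = 4.521 × 10^116 Pa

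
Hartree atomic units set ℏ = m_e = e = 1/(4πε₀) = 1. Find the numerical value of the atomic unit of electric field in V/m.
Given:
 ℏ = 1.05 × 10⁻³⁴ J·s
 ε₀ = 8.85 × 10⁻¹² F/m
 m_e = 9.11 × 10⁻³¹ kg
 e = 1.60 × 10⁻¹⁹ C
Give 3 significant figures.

5.20 × 10¹¹ V/m

Dimensional analysis gives E_au = E_h/(e a₀) = m_e²e⁵/((4πε₀)³ℏ⁴).
E_h = 4.38 × 10⁻¹⁸ J
a₀ = 5.26 × 10⁻¹¹ m
E_h/(e·a₀) = 5.20 × 10¹¹ V/m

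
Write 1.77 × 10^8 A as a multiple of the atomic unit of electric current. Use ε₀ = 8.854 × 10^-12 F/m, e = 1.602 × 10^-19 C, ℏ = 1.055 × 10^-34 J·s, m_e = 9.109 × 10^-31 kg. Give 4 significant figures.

2.677 × 10^10

atomic unit of electric current: I_au = e E_h/ℏ = m_e e⁵/((4πε₀)²ℏ³) = 6.612 × 10^-3 A.
1.77 × 10^8 / 6.612 × 10^-3 = 2.677 × 10^10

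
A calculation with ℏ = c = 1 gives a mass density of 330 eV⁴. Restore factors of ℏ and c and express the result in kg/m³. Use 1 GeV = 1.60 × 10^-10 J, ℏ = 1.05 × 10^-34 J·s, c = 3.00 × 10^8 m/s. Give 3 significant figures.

Mass density is [E]/(c²[L]³) = [E]⁴/(ℏ³c⁵).
1 GeV⁴ → 1/(ℏ³c⁵) × (1 GeV in J)⁴ = 2.33 × 10^20 kg/m³.
Convert the energy scale: 330 eV⁴ = 3.30 × 10^-34 GeV⁴.
Result: 3.30 × 10^-34 × 2.33 × 10^20 = 7.69 × 10^-14 kg/m³.

7.69 × 10^-14 kg/m³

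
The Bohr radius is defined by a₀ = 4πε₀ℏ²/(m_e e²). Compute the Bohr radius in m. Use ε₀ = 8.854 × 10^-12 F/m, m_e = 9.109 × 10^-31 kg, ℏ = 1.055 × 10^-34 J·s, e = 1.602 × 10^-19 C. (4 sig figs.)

5.297 × 10^-11 m

a₀ = 4πε₀ℏ²/(m_e e²)
  = 1.238 × 10^-78 / 2.338 × 10^-68
  = 5.297 × 10^-11 m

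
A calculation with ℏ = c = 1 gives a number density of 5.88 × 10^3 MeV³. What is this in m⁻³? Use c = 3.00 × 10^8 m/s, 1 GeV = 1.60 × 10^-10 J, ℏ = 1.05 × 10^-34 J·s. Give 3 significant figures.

Number density is [L]⁻³ = [E]³/(ℏc)³.
1 GeV³ → 1/(ℏc)³ × (1 GeV in J)³ = 1.31 × 10^47 m⁻³.
Convert the energy scale: 5.88 × 10^3 MeV³ = 5.88 × 10^-6 GeV³.
Result: 5.88 × 10^-6 × 1.31 × 10^47 = 7.71 × 10^41 m⁻³.

7.71 × 10^41 m⁻³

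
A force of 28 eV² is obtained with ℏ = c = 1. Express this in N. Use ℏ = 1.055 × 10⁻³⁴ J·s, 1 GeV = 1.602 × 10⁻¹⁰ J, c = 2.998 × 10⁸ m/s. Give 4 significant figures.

Force is [E]/[L] = [E]²/(ℏc); restore (ℏc)⁻¹.
1 GeV² → 1/(ℏc) × (1 GeV in J)² = 8.114 × 10⁵ N.
Convert the energy scale: 28 eV² = 2.80 × 10⁻¹⁷ GeV².
Result: 2.80 × 10⁻¹⁷ × 8.114 × 10⁵ = 2.272 × 10⁻¹¹ N.

2.272 × 10⁻¹¹ N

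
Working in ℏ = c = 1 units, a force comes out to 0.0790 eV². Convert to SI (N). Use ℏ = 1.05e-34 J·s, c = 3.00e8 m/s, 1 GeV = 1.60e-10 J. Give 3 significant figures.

Force is [E]/[L] = [E]²/(ℏc); restore (ℏc)⁻¹.
1 GeV² → 1/(ℏc) × (1 GeV in J)² = 8.13e5 N.
Convert the energy scale: 0.0790 eV² = 7.90e-20 GeV².
Result: 7.90e-20 × 8.13e5 = 6.42e-14 N.

6.42e-14 N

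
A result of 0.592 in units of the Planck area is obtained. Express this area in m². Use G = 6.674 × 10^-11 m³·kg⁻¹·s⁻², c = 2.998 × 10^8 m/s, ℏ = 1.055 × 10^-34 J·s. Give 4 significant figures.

One Planck area: A_P = ℏG/c³ = 2.613 × 10^-70 m².
0.592 × 2.613 × 10^-70 m² = 1.547 × 10^-70 m²

1.547 × 10^-70 m²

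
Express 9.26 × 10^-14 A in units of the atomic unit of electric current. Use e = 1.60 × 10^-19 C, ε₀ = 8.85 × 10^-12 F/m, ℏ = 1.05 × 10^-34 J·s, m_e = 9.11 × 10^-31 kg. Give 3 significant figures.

1.39 × 10^-11

atomic unit of electric current: I_au = e E_h/ℏ = m_e e⁵/((4πε₀)²ℏ³) = 6.67 × 10^-3 A.
9.26 × 10^-14 / 6.67 × 10^-3 = 1.39 × 10^-11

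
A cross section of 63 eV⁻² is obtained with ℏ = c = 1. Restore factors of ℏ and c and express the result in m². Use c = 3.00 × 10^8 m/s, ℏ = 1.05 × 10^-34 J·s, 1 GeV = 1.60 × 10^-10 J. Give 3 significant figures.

2.44 × 10^-12 m²

Area is [L]² = [E]⁻²·(ℏc)²; restore (ℏc)².
1 GeV⁻² → (ℏc)² × (1 GeV in J)⁻² = 3.88 × 10^-32 m².
Convert the energy scale: 63 eV⁻² = 6.30 × 10^19 GeV⁻².
Result: 6.30 × 10^19 × 3.88 × 10^-32 = 2.44 × 10^-12 m².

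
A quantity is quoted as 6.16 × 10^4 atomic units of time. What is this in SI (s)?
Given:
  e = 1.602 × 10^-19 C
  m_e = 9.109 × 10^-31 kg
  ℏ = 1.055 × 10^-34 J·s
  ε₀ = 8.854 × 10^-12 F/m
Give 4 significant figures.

1.493 × 10^-12 s

One atomic unit of time: τ_au = (4πε₀)²ℏ³/(m_e e⁴) = 2.423 × 10^-17 s.
6.16 × 10^4 × 2.423 × 10^-17 s = 1.493 × 10^-12 s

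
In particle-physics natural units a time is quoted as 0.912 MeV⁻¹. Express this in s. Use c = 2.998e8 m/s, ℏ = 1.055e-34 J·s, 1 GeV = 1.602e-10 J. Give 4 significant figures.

A time is [E]⁻¹ in ℏ=c=1; restore one factor of ℏ.
1 GeV⁻¹ → ℏ × (1 GeV in J)⁻¹ = 6.586e-25 s.
Convert the energy scale: 0.912 MeV⁻¹ = 912 GeV⁻¹.
Result: 912 × 6.586e-25 = 6.006e-22 s.

6.006e-22 s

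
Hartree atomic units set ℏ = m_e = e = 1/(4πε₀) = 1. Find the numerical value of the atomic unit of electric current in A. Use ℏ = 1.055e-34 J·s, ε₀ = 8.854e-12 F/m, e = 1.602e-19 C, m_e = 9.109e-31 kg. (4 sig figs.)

6.612e-3 A

From ℏ = m_e = e = 1/(4πε₀) = 1 the current scale is I_au = e E_h/ℏ = m_e e⁵/((4πε₀)²ℏ³).
E_h = 4.354e-18 J
e·E_h/ℏ = 6.612e-3 A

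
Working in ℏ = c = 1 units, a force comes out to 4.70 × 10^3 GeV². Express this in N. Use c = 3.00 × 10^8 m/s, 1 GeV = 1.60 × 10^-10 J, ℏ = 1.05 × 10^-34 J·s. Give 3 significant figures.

3.82 × 10^9 N

Force is [E]/[L] = [E]²/(ℏc); restore (ℏc)⁻¹.
1 GeV² → 1/(ℏc) × (1 GeV in J)² = 8.13 × 10^5 N.
Result: 4.70 × 10^3 × 8.13 × 10^5 = 3.82 × 10^9 N.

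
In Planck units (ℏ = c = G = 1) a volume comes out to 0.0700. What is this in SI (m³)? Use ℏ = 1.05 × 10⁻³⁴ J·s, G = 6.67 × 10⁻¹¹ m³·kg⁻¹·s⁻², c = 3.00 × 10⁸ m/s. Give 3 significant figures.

One Planck volume: V_P = (ℏG/c³)^(3/2) = 4.18 × 10⁻¹⁰⁵ m³.
0.0700 × 4.18 × 10⁻¹⁰⁵ m³ = 2.92 × 10⁻¹⁰⁶ m³

2.92 × 10⁻¹⁰⁶ m³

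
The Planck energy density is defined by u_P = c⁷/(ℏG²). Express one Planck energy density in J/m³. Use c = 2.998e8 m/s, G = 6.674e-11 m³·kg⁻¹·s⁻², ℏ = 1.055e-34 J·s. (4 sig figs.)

4.632e113 J/m³

u_P = c⁷/(ℏG²)
  = 2.177e59 / 4.699e-55
  = 4.632e113 J/m³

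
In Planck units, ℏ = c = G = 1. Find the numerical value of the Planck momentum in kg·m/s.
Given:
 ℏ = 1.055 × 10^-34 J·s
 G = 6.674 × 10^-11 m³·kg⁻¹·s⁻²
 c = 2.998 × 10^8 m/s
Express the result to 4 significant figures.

6.527 kg·m/s

Dimensional analysis gives p_P = √(ℏc³/G).
  = √(42.60)
  = 6.527 kg·m/s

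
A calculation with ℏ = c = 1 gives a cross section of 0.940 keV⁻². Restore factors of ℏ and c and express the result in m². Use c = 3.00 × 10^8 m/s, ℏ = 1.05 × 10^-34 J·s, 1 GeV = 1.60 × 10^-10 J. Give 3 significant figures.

3.64 × 10^-20 m²

Area is [L]² = [E]⁻²·(ℏc)²; restore (ℏc)².
1 GeV⁻² → (ℏc)² × (1 GeV in J)⁻² = 3.88 × 10^-32 m².
Convert the energy scale: 0.940 keV⁻² = 9.40 × 10^11 GeV⁻².
Result: 9.40 × 10^11 × 3.88 × 10^-32 = 3.64 × 10^-20 m².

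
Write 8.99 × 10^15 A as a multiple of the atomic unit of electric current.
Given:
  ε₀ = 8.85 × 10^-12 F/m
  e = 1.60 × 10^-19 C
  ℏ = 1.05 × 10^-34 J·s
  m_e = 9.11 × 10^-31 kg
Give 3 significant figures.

atomic unit of electric current: I_au = e E_h/ℏ = m_e e⁵/((4πε₀)²ℏ³) = 6.67 × 10^-3 A.
8.99 × 10^15 / 6.67 × 10^-3 = 1.35 × 10^18

1.35 × 10^18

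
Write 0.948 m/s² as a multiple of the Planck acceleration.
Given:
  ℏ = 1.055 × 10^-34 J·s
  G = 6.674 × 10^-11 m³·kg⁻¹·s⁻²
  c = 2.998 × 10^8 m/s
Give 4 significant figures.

1.705 × 10^-52

Planck acceleration: a_P = √(c⁷/(ℏG)) = 5.560 × 10^51 m/s².
0.948 / 5.560 × 10^51 = 1.705 × 10^-52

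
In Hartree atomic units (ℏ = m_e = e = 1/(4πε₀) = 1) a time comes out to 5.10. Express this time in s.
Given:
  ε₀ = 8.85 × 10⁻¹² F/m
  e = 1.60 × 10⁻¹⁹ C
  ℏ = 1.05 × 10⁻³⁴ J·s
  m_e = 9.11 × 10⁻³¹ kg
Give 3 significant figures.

One atomic unit of time: τ_au = (4πε₀)²ℏ³/(m_e e⁴) = 2.40 × 10⁻¹⁷ s.
5.10 × 2.40 × 10⁻¹⁷ s = 1.22 × 10⁻¹⁶ s

1.22 × 10⁻¹⁶ s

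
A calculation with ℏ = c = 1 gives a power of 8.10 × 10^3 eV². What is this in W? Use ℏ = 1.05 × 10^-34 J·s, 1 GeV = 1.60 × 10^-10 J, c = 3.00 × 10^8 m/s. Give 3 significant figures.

1.97 W

Power is [E]/[T] = [E]²/ℏ.
1 GeV² → 1/ℏ × (1 GeV in J)² = 2.44 × 10^14 W.
Convert the energy scale: 8.10 × 10^3 eV² = 8.10 × 10^-15 GeV².
Result: 8.10 × 10^-15 × 2.44 × 10^14 = 1.97 W.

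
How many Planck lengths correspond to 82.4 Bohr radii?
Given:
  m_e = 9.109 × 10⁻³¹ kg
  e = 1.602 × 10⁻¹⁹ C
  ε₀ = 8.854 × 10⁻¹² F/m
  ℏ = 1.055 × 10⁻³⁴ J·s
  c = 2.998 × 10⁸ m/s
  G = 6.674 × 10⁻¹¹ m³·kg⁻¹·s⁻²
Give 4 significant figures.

Bohr radius: a₀ = 4πε₀ℏ²/(m_e e²) = 5.297 × 10⁻¹¹ m
Planck length: ℓ_P = √(ℏG/c³) = 1.616 × 10⁻³⁵ m
82.4 × 5.297 × 10⁻¹¹ / 1.616 × 10⁻³⁵ = 2.700 × 10²⁶

2.700 × 10²⁶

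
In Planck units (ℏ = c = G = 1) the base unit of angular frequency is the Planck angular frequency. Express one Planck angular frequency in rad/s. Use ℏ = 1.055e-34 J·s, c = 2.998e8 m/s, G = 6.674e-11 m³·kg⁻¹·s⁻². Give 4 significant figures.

1.855e43 rad/s

ω_P = √(c⁵/(ℏG))
  = √(3.440e86)
  = 1.855e43 rad/s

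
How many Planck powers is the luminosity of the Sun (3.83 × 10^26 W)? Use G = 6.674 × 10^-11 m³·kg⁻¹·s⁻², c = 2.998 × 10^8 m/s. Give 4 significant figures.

Planck power: P_P = c⁵/G = 3.629 × 10^52 W.
3.83 × 10^26 / 3.629 × 10^52 = 1.055 × 10^-26

1.055 × 10^-26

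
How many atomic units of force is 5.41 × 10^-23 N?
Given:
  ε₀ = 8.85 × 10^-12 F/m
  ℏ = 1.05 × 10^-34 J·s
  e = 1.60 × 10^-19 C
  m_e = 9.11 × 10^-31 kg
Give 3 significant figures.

6.50 × 10^-16

atomic unit of force: F_au = E_h/a₀ = m_e²e⁶/((4πε₀)³ℏ⁴) = 8.33 × 10^-8 N.
5.41 × 10^-23 / 8.33 × 10^-8 = 6.50 × 10^-16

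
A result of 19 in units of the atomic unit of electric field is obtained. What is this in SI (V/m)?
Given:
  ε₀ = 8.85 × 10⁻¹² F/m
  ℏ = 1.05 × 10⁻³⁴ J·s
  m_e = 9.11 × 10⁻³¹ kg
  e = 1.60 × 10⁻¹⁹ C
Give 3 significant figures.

9.89 × 10¹² V/m

One atomic unit of electric field: E_au = E_h/(e a₀) = m_e²e⁵/((4πε₀)³ℏ⁴) = 5.20 × 10¹¹ V/m.
19 × 5.20 × 10¹¹ V/m = 9.89 × 10¹² V/m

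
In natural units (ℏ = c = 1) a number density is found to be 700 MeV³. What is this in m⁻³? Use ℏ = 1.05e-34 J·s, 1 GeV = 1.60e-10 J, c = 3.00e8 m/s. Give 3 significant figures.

9.17e40 m⁻³

Number density is [L]⁻³ = [E]³/(ℏc)³.
1 GeV³ → 1/(ℏc)³ × (1 GeV in J)³ = 1.31e47 m⁻³.
Convert the energy scale: 700 MeV³ = 7.00e-7 GeV³.
Result: 7.00e-7 × 1.31e47 = 9.17e40 m⁻³.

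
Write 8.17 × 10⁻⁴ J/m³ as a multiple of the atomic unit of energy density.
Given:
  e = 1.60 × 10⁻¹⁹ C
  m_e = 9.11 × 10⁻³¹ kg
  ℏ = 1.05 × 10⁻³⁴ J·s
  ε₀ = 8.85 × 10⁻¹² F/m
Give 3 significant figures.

2.71 × 10⁻¹⁷

atomic unit of energy density: u_au = E_h/a₀³ = m_e⁴e¹⁰/((4πε₀)⁵ℏ⁸) = 3.01 × 10¹³ J/m³.
8.17 × 10⁻⁴ / 3.01 × 10¹³ = 2.71 × 10⁻¹⁷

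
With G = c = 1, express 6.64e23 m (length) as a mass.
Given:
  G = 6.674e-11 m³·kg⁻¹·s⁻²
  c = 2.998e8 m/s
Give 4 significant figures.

8.942e50 kg

Length → mass via c²/G.
6.64e23 m × (c²/G) = 8.942e50 kg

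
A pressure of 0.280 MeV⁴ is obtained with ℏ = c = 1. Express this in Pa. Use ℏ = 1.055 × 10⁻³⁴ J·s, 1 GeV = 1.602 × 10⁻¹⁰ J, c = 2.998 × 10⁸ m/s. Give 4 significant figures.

5.828 × 10²⁴ Pa

Pressure is [E]/[L]³ = [E]⁴/(ℏc)³.
1 GeV⁴ → 1/(ℏc)³ × (1 GeV in J)⁴ = 2.082 × 10³⁷ Pa.
Convert the energy scale: 0.280 MeV⁴ = 2.80 × 10⁻¹³ GeV⁴.
Result: 2.80 × 10⁻¹³ × 2.082 × 10³⁷ = 5.828 × 10²⁴ Pa.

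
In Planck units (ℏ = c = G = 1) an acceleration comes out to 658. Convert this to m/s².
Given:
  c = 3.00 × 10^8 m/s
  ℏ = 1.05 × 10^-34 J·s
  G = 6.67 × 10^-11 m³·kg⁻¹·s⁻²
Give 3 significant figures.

One Planck acceleration: a_P = √(c⁷/(ℏG)) = 5.59 × 10^51 m/s².
658 × 5.59 × 10^51 m/s² = 3.68 × 10^54 m/s²

3.68 × 10^54 m/s²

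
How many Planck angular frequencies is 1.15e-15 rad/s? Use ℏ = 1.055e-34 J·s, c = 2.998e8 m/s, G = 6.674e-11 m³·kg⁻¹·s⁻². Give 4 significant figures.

6.201e-59

Planck angular frequency: ω_P = √(c⁵/(ℏG)) = 1.855e43 rad/s.
1.15e-15 / 1.855e43 = 6.201e-59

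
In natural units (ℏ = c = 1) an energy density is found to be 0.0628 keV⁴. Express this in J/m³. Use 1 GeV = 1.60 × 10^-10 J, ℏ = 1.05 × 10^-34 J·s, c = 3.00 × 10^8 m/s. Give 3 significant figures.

1.32 × 10^12 J/m³

[E]/[L]³ = [E]⁴/(ℏc)³; restore (ℏc)⁻³.
1 GeV⁴ → 1/(ℏc)³ × (1 GeV in J)⁴ = 2.10 × 10^37 J/m³.
Convert the energy scale: 0.0628 keV⁴ = 6.28 × 10^-26 GeV⁴.
Result: 6.28 × 10^-26 × 2.10 × 10^37 = 1.32 × 10^12 J/m³.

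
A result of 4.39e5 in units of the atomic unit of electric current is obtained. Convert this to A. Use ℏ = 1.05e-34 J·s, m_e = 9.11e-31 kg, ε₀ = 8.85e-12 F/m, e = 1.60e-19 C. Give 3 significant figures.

One atomic unit of electric current: I_au = e E_h/ℏ = m_e e⁵/((4πε₀)²ℏ³) = 6.67e-3 A.
4.39e5 × 6.67e-3 A = 2.93e3 A

2.93e3 A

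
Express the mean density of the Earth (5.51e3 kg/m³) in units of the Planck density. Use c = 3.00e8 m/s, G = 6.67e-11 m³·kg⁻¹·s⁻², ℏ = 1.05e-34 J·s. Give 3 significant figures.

1.06e-93

Planck density: ρ_P = c⁵/(ℏG²) = 5.20e96 kg/m³.
5.51e3 / 5.20e96 = 1.06e-93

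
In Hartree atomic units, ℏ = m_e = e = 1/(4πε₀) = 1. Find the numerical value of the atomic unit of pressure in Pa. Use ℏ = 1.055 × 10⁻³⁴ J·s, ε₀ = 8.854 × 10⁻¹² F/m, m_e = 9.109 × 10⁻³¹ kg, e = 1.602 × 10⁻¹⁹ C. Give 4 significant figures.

The unique combination of the constants set to 1 with dimensions of pressure is P_au = E_h/a₀³ = m_e⁴e¹⁰/((4πε₀)⁵ℏ⁸).
E_h = 4.354 × 10⁻¹⁸ J
a₀ = 5.297 × 10⁻¹¹ m
E_h/a₀³ = 2.929 × 10¹³ Pa

2.929 × 10¹³ Pa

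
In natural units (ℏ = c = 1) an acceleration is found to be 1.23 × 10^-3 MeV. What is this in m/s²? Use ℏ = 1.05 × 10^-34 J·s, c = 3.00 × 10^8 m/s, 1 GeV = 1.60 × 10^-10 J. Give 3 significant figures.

Acceleration is [L]/[T]² = c·[E]/ℏ.
1 GeV → c/ℏ × (1 GeV in J) = 4.57 × 10^32 m/s².
Convert the energy scale: 1.23 × 10^-3 MeV = 1.23 × 10^-6 GeV.
Result: 1.23 × 10^-6 × 4.57 × 10^32 = 5.62 × 10^26 m/s².

5.62 × 10^26 m/s²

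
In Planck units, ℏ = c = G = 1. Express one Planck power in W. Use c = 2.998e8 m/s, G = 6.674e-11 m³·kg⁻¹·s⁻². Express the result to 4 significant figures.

From ℏ = c = G = 1 the power scale is P_P = c⁵/G.
  = 2.422e42 / 6.674e-11
  = 3.629e52 W

3.629e52 W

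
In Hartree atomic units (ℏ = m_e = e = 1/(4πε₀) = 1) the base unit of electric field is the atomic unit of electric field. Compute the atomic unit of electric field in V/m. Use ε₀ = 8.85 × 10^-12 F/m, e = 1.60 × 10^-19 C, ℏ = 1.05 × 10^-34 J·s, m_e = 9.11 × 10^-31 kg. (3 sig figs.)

E_au = E_h/(e a₀) = m_e²e⁵/((4πε₀)³ℏ⁴)
E_h = 4.38 × 10^-18 J
a₀ = 5.26 × 10^-11 m
E_h/(e·a₀) = 5.20 × 10^11 V/m

5.20 × 10^11 V/m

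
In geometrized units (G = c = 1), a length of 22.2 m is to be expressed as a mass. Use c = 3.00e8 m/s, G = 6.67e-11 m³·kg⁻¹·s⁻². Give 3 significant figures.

3.00e28 kg

Length → mass via c²/G.
22.2 m × (c²/G) = 3.00e28 kg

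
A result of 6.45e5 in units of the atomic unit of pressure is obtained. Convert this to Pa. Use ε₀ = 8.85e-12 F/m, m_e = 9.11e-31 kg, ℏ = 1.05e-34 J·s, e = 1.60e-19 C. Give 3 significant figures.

One atomic unit of pressure: P_au = E_h/a₀³ = m_e⁴e¹⁰/((4πε₀)⁵ℏ⁸) = 3.01e13 Pa.
6.45e5 × 3.01e13 Pa = 1.94e19 Pa

1.94e19 Pa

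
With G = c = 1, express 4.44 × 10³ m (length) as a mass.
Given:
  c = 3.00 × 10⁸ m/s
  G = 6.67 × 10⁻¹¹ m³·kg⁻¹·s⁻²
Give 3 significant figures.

Length → mass via c²/G.
4.44 × 10³ m × (c²/G) = 5.99 × 10³⁰ kg

5.99 × 10³⁰ kg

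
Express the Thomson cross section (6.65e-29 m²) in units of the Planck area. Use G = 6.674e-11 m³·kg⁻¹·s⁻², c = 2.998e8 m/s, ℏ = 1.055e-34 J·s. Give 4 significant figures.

Planck area: A_P = ℏG/c³ = 2.613e-70 m².
6.65e-29 / 2.613e-70 = 2.545e41

2.545e41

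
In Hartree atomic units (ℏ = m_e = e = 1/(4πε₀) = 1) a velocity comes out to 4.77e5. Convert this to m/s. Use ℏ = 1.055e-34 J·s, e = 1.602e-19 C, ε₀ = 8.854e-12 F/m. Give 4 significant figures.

One atomic unit of velocity: v_au = e²/(4πε₀ℏ) = 2.186e6 m/s.
4.77e5 × 2.186e6 m/s = 1.043e12 m/s

1.043e12 m/s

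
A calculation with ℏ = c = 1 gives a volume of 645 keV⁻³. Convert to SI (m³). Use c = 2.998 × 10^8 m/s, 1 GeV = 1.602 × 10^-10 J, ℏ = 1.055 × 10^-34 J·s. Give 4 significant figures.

4.964 × 10^-27 m³

Volume is [L]³ = [E]⁻³·(ℏc)³.
1 GeV⁻³ → (ℏc)³ × (1 GeV in J)⁻³ = 7.696 × 10^-48 m³.
Convert the energy scale: 645 keV⁻³ = 6.45 × 10^20 GeV⁻³.
Result: 6.45 × 10^20 × 7.696 × 10^-48 = 4.964 × 10^-27 m³.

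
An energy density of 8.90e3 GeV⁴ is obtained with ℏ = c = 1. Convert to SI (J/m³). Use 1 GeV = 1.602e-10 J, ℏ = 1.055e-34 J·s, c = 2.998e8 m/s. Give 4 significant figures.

[E]/[L]³ = [E]⁴/(ℏc)³; restore (ℏc)⁻³.
1 GeV⁴ → 1/(ℏc)³ × (1 GeV in J)⁴ = 2.082e37 J/m³.
Result: 8.90e3 × 2.082e37 = 1.853e41 J/m³.

1.853e41 J/m³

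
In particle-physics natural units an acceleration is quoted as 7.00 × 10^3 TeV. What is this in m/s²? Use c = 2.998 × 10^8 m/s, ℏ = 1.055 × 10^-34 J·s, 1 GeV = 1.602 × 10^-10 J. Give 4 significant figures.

3.187 × 10^39 m/s²

Acceleration is [L]/[T]² = c·[E]/ℏ.
1 GeV → c/ℏ × (1 GeV in J) = 4.552 × 10^32 m/s².
Convert the energy scale: 7.00 × 10^3 TeV = 7.00 × 10^6 GeV.
Result: 7.00 × 10^6 × 4.552 × 10^32 = 3.187 × 10^39 m/s².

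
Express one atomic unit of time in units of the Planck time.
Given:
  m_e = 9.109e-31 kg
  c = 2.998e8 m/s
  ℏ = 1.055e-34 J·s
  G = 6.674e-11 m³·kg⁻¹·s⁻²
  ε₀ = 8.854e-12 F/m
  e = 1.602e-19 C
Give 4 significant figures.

atomic unit of time: τ_au = (4πε₀)²ℏ³/(m_e e⁴) = 2.423e-17 s
Planck time: t_P = √(ℏG/c⁵) = 5.392e-44 s
ratio = 2.423e-17 / 5.392e-44 = 4.494e26

4.494e26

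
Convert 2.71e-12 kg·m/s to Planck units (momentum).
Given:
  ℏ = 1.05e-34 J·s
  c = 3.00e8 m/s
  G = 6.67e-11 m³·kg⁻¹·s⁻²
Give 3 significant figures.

4.16e-13

Planck momentum: p_P = √(ℏc³/G) = 6.52 kg·m/s.
2.71e-12 / 6.52 = 4.16e-13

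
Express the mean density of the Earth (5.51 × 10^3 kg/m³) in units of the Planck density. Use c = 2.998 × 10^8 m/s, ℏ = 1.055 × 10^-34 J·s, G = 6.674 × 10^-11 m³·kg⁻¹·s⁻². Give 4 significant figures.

1.069 × 10^-93

Planck density: ρ_P = c⁵/(ℏG²) = 5.154 × 10^96 kg/m³.
5.51 × 10^3 / 5.154 × 10^96 = 1.069 × 10^-93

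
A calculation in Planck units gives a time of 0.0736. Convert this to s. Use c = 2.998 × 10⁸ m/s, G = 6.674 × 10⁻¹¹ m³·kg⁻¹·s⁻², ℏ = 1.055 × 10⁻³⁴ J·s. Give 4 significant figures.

3.968 × 10⁻⁴⁵ s

One Planck time: t_P = √(ℏG/c⁵) = 5.392 × 10⁻⁴⁴ s.
0.0736 × 5.392 × 10⁻⁴⁴ s = 3.968 × 10⁻⁴⁵ s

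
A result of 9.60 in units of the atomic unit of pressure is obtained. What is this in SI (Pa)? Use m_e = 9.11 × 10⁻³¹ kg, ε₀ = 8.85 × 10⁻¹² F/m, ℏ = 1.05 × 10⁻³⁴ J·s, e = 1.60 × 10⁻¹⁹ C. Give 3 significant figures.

2.89 × 10¹⁴ Pa

One atomic unit of pressure: P_au = E_h/a₀³ = m_e⁴e¹⁰/((4πε₀)⁵ℏ⁸) = 3.01 × 10¹³ Pa.
9.60 × 3.01 × 10¹³ Pa = 2.89 × 10¹⁴ Pa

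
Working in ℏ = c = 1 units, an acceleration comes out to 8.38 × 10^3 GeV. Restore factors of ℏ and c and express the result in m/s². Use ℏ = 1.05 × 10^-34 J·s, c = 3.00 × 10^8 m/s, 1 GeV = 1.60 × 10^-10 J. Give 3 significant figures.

3.83 × 10^36 m/s²

Acceleration is [L]/[T]² = c·[E]/ℏ.
1 GeV → c/ℏ × (1 GeV in J) = 4.57 × 10^32 m/s².
Result: 8.38 × 10^3 × 4.57 × 10^32 = 3.83 × 10^36 m/s².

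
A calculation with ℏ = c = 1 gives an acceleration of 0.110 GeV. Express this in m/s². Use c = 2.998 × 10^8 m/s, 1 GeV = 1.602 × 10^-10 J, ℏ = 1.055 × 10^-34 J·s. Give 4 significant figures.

5.008 × 10^31 m/s²

Acceleration is [L]/[T]² = c·[E]/ℏ.
1 GeV → c/ℏ × (1 GeV in J) = 4.552 × 10^32 m/s².
Result: 0.110 × 4.552 × 10^32 = 5.008 × 10^31 m/s².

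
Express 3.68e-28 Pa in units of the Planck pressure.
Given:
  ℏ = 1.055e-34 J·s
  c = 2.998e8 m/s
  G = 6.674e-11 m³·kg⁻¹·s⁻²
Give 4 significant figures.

7.944e-142

Planck pressure: p_P = c⁷/(ℏG²) = 4.632e113 Pa.
3.68e-28 / 4.632e113 = 7.944e-142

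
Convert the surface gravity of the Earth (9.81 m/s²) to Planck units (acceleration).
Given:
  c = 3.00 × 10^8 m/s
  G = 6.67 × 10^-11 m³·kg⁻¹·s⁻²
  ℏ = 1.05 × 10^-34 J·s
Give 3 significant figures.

Planck acceleration: a_P = √(c⁷/(ℏG)) = 5.59 × 10^51 m/s².
9.81 / 5.59 × 10^51 = 1.76 × 10^-51

1.76 × 10^-51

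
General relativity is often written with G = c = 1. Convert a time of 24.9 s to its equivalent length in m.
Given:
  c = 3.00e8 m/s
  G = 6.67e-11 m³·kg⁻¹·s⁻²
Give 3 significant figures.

7.47e9 m

Time → length via c.
24.9 s × (c) = 7.47e9 m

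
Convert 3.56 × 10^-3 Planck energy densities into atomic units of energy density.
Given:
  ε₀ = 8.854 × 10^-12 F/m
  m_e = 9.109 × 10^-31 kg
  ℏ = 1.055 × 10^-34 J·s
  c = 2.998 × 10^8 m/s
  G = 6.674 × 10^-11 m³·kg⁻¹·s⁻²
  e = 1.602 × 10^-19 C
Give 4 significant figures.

5.630 × 10^97

Planck energy density: u_P = c⁷/(ℏG²) = 4.632 × 10^113 J/m³
atomic unit of energy density: u_au = E_h/a₀³ = m_e⁴e¹⁰/((4πε₀)⁵ℏ⁸) = 2.929 × 10^13 J/m³
3.56 × 10^-3 × 4.632 × 10^113 / 2.929 × 10^13 = 5.630 × 10^97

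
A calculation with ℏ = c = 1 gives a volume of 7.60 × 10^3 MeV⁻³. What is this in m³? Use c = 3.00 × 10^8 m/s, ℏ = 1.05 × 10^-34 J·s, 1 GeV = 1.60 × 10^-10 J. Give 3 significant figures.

5.80 × 10^-35 m³

Volume is [L]³ = [E]⁻³·(ℏc)³.
1 GeV⁻³ → (ℏc)³ × (1 GeV in J)⁻³ = 7.63 × 10^-48 m³.
Convert the energy scale: 7.60 × 10^3 MeV⁻³ = 7.60 × 10^12 GeV⁻³.
Result: 7.60 × 10^12 × 7.63 × 10^-48 = 5.80 × 10^-35 m³.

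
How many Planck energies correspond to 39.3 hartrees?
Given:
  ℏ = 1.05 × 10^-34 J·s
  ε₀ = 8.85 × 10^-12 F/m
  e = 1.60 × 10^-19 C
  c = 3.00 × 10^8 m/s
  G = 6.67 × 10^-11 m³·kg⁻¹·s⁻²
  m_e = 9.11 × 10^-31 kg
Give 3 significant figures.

8.80 × 10^-26

hartree: E_h = m_e e⁴/(4πε₀ℏ)² = 4.38 × 10^-18 J
Planck energy: E_P = √(ℏc⁵/G) = 1.96 × 10^9 J
39.3 × 4.38 × 10^-18 / 1.96 × 10^9 = 8.80 × 10^-26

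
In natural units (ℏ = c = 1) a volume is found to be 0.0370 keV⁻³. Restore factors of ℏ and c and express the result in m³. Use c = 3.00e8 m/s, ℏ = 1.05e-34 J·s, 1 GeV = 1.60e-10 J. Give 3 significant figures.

2.82e-31 m³

Volume is [L]³ = [E]⁻³·(ℏc)³.
1 GeV⁻³ → (ℏc)³ × (1 GeV in J)⁻³ = 7.63e-48 m³.
Convert the energy scale: 0.0370 keV⁻³ = 3.70e16 GeV⁻³.
Result: 3.70e16 × 7.63e-48 = 2.82e-31 m³.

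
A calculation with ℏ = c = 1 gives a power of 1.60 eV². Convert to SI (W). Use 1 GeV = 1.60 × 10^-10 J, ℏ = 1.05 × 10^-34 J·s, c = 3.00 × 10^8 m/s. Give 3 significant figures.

Power is [E]/[T] = [E]²/ℏ.
1 GeV² → 1/ℏ × (1 GeV in J)² = 2.44 × 10^14 W.
Convert the energy scale: 1.60 eV² = 1.60 × 10^-18 GeV².
Result: 1.60 × 10^-18 × 2.44 × 10^14 = 3.90 × 10^-4 W.

3.90 × 10^-4 W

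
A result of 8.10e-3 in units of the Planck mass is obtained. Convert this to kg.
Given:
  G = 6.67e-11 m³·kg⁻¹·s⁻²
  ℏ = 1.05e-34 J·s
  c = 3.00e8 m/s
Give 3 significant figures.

1.76e-10 kg

One Planck mass: m_P = √(ℏc/G) = 2.17e-8 kg.
8.10e-3 × 2.17e-8 kg = 1.76e-10 kg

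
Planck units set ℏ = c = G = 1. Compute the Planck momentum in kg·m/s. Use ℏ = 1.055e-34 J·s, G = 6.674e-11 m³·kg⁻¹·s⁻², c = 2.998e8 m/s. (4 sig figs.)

The unique combination of the constants set to 1 with dimensions of momentum is p_P = √(ℏc³/G).
  = √(42.60)
  = 6.527 kg·m/s

6.527 kg·m/s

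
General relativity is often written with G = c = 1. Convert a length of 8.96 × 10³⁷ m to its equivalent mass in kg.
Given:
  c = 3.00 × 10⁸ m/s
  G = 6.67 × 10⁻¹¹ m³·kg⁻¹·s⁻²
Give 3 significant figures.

1.21 × 10⁶⁵ kg

Length → mass via c²/G.
8.96 × 10³⁷ m × (c²/G) = 1.21 × 10⁶⁵ kg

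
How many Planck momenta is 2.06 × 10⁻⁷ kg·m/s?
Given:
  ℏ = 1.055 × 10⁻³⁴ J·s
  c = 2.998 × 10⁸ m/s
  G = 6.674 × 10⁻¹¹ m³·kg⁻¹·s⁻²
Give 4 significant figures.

3.156 × 10⁻⁸

Planck momentum: p_P = √(ℏc³/G) = 6.527 kg·m/s.
2.06 × 10⁻⁷ / 6.527 = 3.156 × 10⁻⁸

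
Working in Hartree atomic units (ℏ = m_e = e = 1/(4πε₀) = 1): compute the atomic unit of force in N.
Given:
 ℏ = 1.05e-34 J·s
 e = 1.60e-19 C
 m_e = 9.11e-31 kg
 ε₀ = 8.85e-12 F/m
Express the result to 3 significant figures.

8.33e-8 N

The unique combination of the constants set to 1 with dimensions of force is F_au = E_h/a₀ = m_e²e⁶/((4πε₀)³ℏ⁴).
E_h = 4.38e-18 J
a₀ = 5.26e-11 m
E_h/a₀ = 8.33e-8 N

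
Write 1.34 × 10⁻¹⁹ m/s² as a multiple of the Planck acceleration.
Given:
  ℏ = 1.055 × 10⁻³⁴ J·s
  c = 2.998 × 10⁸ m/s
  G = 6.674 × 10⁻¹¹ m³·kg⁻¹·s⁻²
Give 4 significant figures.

Planck acceleration: a_P = √(c⁷/(ℏG)) = 5.560 × 10⁵¹ m/s².
1.34 × 10⁻¹⁹ / 5.560 × 10⁵¹ = 2.410 × 10⁻⁷¹

2.410 × 10⁻⁷¹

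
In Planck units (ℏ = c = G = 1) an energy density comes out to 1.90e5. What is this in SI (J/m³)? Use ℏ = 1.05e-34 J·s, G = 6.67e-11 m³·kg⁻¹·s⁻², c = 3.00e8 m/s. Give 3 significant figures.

One Planck energy density: u_P = c⁷/(ℏG²) = 4.68e113 J/m³.
1.90e5 × 4.68e113 J/m³ = 8.90e118 J/m³

8.90e118 J/m³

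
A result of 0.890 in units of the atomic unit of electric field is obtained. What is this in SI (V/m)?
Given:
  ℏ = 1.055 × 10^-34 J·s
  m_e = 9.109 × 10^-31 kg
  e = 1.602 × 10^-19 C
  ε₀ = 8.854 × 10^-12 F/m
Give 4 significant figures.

One atomic unit of electric field: E_au = E_h/(e a₀) = m_e²e⁵/((4πε₀)³ℏ⁴) = 5.131 × 10^11 V/m.
0.890 × 5.131 × 10^11 V/m = 4.567 × 10^11 V/m

4.567 × 10^11 V/m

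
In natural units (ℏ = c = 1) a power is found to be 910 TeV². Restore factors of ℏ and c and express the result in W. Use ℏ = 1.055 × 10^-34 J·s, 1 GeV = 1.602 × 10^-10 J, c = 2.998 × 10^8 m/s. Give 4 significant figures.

2.214 × 10^23 W

Power is [E]/[T] = [E]²/ℏ.
1 GeV² → 1/ℏ × (1 GeV in J)² = 2.433 × 10^14 W.
Convert the energy scale: 910 TeV² = 9.10 × 10^8 GeV².
Result: 9.10 × 10^8 × 2.433 × 10^14 = 2.214 × 10^23 W.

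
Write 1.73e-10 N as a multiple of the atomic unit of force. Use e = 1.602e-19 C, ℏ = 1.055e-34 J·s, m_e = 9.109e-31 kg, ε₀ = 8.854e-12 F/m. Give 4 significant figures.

atomic unit of force: F_au = E_h/a₀ = m_e²e⁶/((4πε₀)³ℏ⁴) = 8.220e-8 N.
1.73e-10 / 8.220e-8 = 2.105e-3

2.105e-3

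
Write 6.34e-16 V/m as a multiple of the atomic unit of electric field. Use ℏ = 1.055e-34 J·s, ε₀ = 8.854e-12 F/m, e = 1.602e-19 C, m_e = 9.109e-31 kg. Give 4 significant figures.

1.236e-27

atomic unit of electric field: E_au = E_h/(e a₀) = m_e²e⁵/((4πε₀)³ℏ⁴) = 5.131e11 V/m.
6.34e-16 / 5.131e11 = 1.236e-27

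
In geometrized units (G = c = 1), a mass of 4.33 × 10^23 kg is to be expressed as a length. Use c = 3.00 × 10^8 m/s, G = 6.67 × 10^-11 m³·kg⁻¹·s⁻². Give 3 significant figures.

3.21 × 10^-4 m

In G = c = 1 units mass has dimensions of length; the conversion factor is G/c².
4.33 × 10^23 kg × (G/c²) = 3.21 × 10^-4 m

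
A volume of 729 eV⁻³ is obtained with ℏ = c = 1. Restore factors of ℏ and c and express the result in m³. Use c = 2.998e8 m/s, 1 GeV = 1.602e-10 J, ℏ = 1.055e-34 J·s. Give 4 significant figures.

Volume is [L]³ = [E]⁻³·(ℏc)³.
1 GeV⁻³ → (ℏc)³ × (1 GeV in J)⁻³ = 7.696e-48 m³.
Convert the energy scale: 729 eV⁻³ = 7.29e29 GeV⁻³.
Result: 7.29e29 × 7.696e-48 = 5.610e-18 m³.

5.610e-18 m³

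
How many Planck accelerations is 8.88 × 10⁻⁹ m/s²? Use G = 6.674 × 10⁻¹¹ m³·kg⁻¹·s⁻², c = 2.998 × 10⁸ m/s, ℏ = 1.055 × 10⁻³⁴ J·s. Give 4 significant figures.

1.597 × 10⁻⁶⁰

Planck acceleration: a_P = √(c⁷/(ℏG)) = 5.560 × 10⁵¹ m/s².
8.88 × 10⁻⁹ / 5.560 × 10⁵¹ = 1.597 × 10⁻⁶⁰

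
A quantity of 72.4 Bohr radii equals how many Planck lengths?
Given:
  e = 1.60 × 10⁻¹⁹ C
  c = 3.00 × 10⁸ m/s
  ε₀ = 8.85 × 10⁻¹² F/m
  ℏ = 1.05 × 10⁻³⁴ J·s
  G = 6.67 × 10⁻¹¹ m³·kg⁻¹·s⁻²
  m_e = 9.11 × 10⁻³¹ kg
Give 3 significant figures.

2.36 × 10²⁶

Bohr radius: a₀ = 4πε₀ℏ²/(m_e e²) = 5.26 × 10⁻¹¹ m
Planck length: ℓ_P = √(ℏG/c³) = 1.61 × 10⁻³⁵ m
72.4 × 5.26 × 10⁻¹¹ / 1.61 × 10⁻³⁵ = 2.36 × 10²⁶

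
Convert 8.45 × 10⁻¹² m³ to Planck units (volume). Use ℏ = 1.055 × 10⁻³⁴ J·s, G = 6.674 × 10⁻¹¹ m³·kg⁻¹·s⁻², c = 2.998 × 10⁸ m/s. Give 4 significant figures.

Planck volume: V_P = (ℏG/c³)^(3/2) = 4.224 × 10⁻¹⁰⁵ m³.
8.45 × 10⁻¹² / 4.224 × 10⁻¹⁰⁵ = 2.001 × 10⁹³

2.001 × 10⁹³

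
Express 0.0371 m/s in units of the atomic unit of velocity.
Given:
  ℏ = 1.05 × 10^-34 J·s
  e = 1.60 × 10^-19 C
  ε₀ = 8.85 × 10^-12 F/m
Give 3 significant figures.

atomic unit of velocity: v_au = e²/(4πε₀ℏ) = 2.19 × 10^6 m/s.
0.0371 / 2.19 × 10^6 = 1.69 × 10^-8

1.69 × 10^-8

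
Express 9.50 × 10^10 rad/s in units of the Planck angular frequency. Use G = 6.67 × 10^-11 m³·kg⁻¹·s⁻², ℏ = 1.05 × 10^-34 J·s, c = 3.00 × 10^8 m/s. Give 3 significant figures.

5.10 × 10^-33

Planck angular frequency: ω_P = √(c⁵/(ℏG)) = 1.86 × 10^43 rad/s.
9.50 × 10^10 / 1.86 × 10^43 = 5.10 × 10^-33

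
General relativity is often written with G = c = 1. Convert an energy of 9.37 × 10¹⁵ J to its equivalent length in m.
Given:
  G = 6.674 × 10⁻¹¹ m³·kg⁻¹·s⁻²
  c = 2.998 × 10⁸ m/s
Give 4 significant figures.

Energy → length via G/c⁴.
9.37 × 10¹⁵ J × (G/c⁴) = 7.741 × 10⁻²⁹ m

7.741 × 10⁻²⁹ m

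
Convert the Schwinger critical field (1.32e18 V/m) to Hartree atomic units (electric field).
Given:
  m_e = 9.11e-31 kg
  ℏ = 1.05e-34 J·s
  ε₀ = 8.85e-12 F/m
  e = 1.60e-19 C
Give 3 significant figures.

atomic unit of electric field: E_au = E_h/(e a₀) = m_e²e⁵/((4πε₀)³ℏ⁴) = 5.20e11 V/m.
1.32e18 / 5.20e11 = 2.54e6

2.54e6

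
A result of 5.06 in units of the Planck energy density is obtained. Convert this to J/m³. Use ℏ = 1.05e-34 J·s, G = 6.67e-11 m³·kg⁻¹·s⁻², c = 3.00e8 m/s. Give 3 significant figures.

2.37e114 J/m³

One Planck energy density: u_P = c⁷/(ℏG²) = 4.68e113 J/m³.
5.06 × 4.68e113 J/m³ = 2.37e114 J/m³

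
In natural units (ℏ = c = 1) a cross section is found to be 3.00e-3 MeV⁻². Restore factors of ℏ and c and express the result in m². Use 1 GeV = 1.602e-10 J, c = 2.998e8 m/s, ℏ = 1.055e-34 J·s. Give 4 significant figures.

Area is [L]² = [E]⁻²·(ℏc)²; restore (ℏc)².
1 GeV⁻² → (ℏc)² × (1 GeV in J)⁻² = 3.898e-32 m².
Convert the energy scale: 3.00e-3 MeV⁻² = 3.00e3 GeV⁻².
Result: 3.00e3 × 3.898e-32 = 1.169e-28 m².

1.169e-28 m²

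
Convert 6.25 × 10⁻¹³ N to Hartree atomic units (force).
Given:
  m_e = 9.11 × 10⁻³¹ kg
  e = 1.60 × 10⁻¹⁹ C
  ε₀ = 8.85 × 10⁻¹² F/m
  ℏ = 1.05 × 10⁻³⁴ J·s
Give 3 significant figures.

atomic unit of force: F_au = E_h/a₀ = m_e²e⁶/((4πε₀)³ℏ⁴) = 8.33 × 10⁻⁸ N.
6.25 × 10⁻¹³ / 8.33 × 10⁻⁸ = 7.50 × 10⁻⁶

7.50 × 10⁻⁶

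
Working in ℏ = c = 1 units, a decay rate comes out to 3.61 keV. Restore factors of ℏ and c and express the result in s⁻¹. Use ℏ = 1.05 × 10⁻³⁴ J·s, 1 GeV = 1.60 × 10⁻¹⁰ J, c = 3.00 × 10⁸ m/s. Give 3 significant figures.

A rate is [E]/ℏ; divide by ℏ.
1 GeV → 1/ℏ × (1 GeV in J) = 1.52 × 10²⁴ s⁻¹.
Convert the energy scale: 3.61 keV = 3.61 × 10⁻⁶ GeV.
Result: 3.61 × 10⁻⁶ × 1.52 × 10²⁴ = 5.50 × 10¹⁸ s⁻¹.

5.50 × 10¹⁸ s⁻¹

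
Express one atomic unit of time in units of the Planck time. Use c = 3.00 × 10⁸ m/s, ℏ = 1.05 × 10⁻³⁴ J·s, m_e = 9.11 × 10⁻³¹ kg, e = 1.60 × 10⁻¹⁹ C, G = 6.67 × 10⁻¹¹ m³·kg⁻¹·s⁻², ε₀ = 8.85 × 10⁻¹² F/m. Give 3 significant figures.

4.47 × 10²⁶

atomic unit of time: τ_au = (4πε₀)²ℏ³/(m_e e⁴) = 2.40 × 10⁻¹⁷ s
Planck time: t_P = √(ℏG/c⁵) = 5.37 × 10⁻⁴⁴ s
ratio = 2.40 × 10⁻¹⁷ / 5.37 × 10⁻⁴⁴ = 4.47 × 10²⁶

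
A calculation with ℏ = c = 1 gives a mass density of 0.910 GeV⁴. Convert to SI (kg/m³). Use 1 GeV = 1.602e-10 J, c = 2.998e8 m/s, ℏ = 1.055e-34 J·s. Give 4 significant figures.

2.108e20 kg/m³

Mass density is [E]/(c²[L]³) = [E]⁴/(ℏ³c⁵).
1 GeV⁴ → 1/(ℏ³c⁵) × (1 GeV in J)⁴ = 2.316e20 kg/m³.
Result: 0.910 × 2.316e20 = 2.108e20 kg/m³.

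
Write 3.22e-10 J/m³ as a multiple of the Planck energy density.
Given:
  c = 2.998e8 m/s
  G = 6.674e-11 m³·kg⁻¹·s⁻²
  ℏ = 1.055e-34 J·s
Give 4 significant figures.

Planck energy density: u_P = c⁷/(ℏG²) = 4.632e113 J/m³.
3.22e-10 / 4.632e113 = 6.951e-124

6.951e-124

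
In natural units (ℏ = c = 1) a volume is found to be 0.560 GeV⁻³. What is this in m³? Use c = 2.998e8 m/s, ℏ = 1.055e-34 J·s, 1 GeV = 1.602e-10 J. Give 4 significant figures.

Volume is [L]³ = [E]⁻³·(ℏc)³.
1 GeV⁻³ → (ℏc)³ × (1 GeV in J)⁻³ = 7.696e-48 m³.
Result: 0.560 × 7.696e-48 = 4.310e-48 m³.

4.310e-48 m³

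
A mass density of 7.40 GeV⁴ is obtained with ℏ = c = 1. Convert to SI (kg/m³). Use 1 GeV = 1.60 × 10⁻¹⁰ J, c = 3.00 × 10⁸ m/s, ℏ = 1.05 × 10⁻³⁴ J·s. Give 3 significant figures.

Mass density is [E]/(c²[L]³) = [E]⁴/(ℏ³c⁵).
1 GeV⁴ → 1/(ℏ³c⁵) × (1 GeV in J)⁴ = 2.33 × 10²⁰ kg/m³.
Result: 7.40 × 2.33 × 10²⁰ = 1.72 × 10²¹ kg/m³.

1.72 × 10²¹ kg/m³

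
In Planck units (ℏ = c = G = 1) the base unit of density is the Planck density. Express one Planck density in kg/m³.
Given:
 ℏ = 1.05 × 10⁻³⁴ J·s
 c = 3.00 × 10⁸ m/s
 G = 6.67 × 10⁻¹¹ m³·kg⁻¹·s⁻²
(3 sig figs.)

5.20 × 10⁹⁶ kg/m³

ρ_P = c⁵/(ℏG²)
  = 2.43 × 10⁴² / 4.67 × 10⁻⁵⁵
  = 5.20 × 10⁹⁶ kg/m³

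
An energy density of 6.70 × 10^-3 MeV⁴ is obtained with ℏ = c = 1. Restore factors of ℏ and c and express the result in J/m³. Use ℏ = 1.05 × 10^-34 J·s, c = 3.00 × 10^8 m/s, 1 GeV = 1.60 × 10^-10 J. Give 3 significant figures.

[E]/[L]³ = [E]⁴/(ℏc)³; restore (ℏc)⁻³.
1 GeV⁴ → 1/(ℏc)³ × (1 GeV in J)⁴ = 2.10 × 10^37 J/m³.
Convert the energy scale: 6.70 × 10^-3 MeV⁴ = 6.70 × 10^-15 GeV⁴.
Result: 6.70 × 10^-15 × 2.10 × 10^37 = 1.40 × 10^23 J/m³.

1.40 × 10^23 J/m³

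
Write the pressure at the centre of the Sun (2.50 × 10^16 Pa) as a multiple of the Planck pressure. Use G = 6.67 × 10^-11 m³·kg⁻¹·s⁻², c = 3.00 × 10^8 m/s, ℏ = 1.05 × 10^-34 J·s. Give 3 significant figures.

5.34 × 10^-98

Planck pressure: p_P = c⁷/(ℏG²) = 4.68 × 10^113 Pa.
2.50 × 10^16 / 4.68 × 10^113 = 5.34 × 10^-98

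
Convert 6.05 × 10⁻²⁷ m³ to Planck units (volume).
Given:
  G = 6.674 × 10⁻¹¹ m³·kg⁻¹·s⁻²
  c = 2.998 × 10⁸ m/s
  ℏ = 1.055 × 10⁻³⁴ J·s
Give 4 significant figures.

Planck volume: V_P = (ℏG/c³)^(3/2) = 4.224 × 10⁻¹⁰⁵ m³.
6.05 × 10⁻²⁷ / 4.224 × 10⁻¹⁰⁵ = 1.432 × 10⁷⁸

1.432 × 10⁷⁸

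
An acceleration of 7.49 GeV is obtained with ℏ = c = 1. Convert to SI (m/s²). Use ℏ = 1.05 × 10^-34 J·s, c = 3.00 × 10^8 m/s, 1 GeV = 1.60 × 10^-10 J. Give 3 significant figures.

Acceleration is [L]/[T]² = c·[E]/ℏ.
1 GeV → c/ℏ × (1 GeV in J) = 4.57 × 10^32 m/s².
Result: 7.49 × 4.57 × 10^32 = 3.42 × 10^33 m/s².

3.42 × 10^33 m/s²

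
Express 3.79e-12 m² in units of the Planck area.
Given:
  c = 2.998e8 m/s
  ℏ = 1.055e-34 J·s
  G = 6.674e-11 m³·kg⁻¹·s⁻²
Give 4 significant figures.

1.450e58

Planck area: A_P = ℏG/c³ = 2.613e-70 m².
3.79e-12 / 2.613e-70 = 1.450e58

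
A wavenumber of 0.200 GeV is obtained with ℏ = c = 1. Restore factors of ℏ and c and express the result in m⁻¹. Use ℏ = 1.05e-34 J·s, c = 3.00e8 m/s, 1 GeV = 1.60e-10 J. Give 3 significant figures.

1.02e15 m⁻¹

Inverse length is [E]/(ℏc).
1 GeV → 1/(ℏc) × (1 GeV in J) = 5.08e15 m⁻¹.
Result: 0.200 × 5.08e15 = 1.02e15 m⁻¹.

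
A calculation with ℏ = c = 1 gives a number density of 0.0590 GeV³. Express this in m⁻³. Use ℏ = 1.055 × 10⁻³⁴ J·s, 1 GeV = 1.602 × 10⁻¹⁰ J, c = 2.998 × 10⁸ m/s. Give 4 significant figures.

7.666 × 10⁴⁵ m⁻³

Number density is [L]⁻³ = [E]³/(ℏc)³.
1 GeV³ → 1/(ℏc)³ × (1 GeV in J)³ = 1.299 × 10⁴⁷ m⁻³.
Result: 0.0590 × 1.299 × 10⁴⁷ = 7.666 × 10⁴⁵ m⁻³.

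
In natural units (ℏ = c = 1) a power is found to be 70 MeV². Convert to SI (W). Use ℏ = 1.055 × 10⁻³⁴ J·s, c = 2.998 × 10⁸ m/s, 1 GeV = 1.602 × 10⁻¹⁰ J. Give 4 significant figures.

1.703 × 10¹⁰ W

Power is [E]/[T] = [E]²/ℏ.
1 GeV² → 1/ℏ × (1 GeV in J)² = 2.433 × 10¹⁴ W.
Convert the energy scale: 70 MeV² = 7.00 × 10⁻⁵ GeV².
Result: 7.00 × 10⁻⁵ × 2.433 × 10¹⁴ = 1.703 × 10¹⁰ W.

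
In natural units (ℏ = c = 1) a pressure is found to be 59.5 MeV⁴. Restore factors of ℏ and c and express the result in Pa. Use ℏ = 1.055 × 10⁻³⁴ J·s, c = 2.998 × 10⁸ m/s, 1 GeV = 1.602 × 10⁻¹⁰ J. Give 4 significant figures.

Pressure is [E]/[L]³ = [E]⁴/(ℏc)³.
1 GeV⁴ → 1/(ℏc)³ × (1 GeV in J)⁴ = 2.082 × 10³⁷ Pa.
Convert the energy scale: 59.5 MeV⁴ = 5.95 × 10⁻¹¹ GeV⁴.
Result: 5.95 × 10⁻¹¹ × 2.082 × 10³⁷ = 1.239 × 10²⁷ Pa.

1.239 × 10²⁷ Pa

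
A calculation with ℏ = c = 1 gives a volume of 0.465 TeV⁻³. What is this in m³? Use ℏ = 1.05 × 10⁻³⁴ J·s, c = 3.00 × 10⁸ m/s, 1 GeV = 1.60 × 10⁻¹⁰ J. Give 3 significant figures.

Volume is [L]³ = [E]⁻³·(ℏc)³.
1 GeV⁻³ → (ℏc)³ × (1 GeV in J)⁻³ = 7.63 × 10⁻⁴⁸ m³.
Convert the energy scale: 0.465 TeV⁻³ = 4.65 × 10⁻¹⁰ GeV⁻³.
Result: 4.65 × 10⁻¹⁰ × 7.63 × 10⁻⁴⁸ = 3.55 × 10⁻⁵⁷ m³.

3.55 × 10⁻⁵⁷ m³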